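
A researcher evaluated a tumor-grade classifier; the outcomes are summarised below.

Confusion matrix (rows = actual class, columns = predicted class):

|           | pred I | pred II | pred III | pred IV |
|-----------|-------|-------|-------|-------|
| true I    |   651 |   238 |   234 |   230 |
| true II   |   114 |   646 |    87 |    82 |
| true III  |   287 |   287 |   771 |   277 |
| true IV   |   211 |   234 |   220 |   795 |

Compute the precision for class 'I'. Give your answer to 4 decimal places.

0.5154

precision = TP/(TP+FP).
I: TP=651, FP=114+287+211=612 → 651/1263 = 0.51544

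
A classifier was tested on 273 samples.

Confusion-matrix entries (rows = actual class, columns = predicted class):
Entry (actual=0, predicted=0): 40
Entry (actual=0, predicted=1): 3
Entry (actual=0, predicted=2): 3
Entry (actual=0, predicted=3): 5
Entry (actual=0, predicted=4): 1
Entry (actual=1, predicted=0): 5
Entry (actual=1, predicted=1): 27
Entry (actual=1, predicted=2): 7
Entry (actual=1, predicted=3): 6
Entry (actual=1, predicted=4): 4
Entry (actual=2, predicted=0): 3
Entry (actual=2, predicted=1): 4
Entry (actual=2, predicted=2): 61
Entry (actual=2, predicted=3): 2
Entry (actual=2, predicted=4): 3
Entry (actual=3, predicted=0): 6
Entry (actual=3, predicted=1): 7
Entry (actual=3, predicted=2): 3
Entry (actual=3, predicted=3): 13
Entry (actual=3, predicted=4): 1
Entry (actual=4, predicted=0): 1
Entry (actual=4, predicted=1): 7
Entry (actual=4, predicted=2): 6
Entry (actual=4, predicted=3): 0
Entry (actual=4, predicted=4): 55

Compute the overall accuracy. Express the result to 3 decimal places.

Accuracy = trace / total = (40+27+61+13+55=196) / 273 = 196/273 = 0.718

0.718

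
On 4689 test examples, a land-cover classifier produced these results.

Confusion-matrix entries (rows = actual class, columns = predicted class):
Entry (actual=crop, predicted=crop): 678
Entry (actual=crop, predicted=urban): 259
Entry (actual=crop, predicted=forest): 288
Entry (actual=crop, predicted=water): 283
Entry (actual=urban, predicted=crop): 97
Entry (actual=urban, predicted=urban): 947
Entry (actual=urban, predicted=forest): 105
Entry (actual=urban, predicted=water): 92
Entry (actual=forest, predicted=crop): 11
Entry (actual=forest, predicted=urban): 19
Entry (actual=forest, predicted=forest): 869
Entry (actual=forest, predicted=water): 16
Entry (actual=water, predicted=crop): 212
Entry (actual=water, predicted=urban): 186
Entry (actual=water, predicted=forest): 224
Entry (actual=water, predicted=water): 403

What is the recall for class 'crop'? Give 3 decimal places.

0.450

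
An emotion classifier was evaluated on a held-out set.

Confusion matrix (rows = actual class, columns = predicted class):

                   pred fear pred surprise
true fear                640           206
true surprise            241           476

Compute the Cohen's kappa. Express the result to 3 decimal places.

Observed agreement pₒ = trace/N = 1116/1563 = 0.7140
Expected agreement pₑ = Σ (rowᵢ·colᵢ)/N² = (846·881 + 717·682)/1563² = 0.5053
κ = (pₒ − pₑ)/(1 − pₑ) = (0.7140 − 0.5053)/(1 − 0.5053) = 0.422

0.422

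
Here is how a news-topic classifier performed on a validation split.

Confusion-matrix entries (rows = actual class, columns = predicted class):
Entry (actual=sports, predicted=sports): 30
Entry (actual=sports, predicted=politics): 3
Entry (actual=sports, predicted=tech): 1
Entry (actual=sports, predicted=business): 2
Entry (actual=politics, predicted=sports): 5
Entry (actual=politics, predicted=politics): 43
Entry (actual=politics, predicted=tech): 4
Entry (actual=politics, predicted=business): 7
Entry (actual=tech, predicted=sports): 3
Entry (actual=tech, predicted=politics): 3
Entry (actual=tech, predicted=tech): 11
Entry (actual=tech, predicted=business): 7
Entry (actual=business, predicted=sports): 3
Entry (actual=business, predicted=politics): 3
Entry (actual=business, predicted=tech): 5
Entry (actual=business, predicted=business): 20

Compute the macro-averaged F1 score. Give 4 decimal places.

Per-class F1 score (2·TP/(2·TP+FP+FN)):
  sports: TP=30, FP=5+3+3=11, FN=3+1+2=6 → 60/77 = 0.77922
  politics: TP=43, FP=3+3+3=9, FN=5+4+7=16 → 86/111 = 0.77477
  tech: TP=11, FP=1+4+5=10, FN=3+3+7=13 → 22/45 = 0.48889
  business: TP=20, FP=2+7+7=16, FN=3+3+5=11 → 40/67 = 0.59701
Macro-F1 score = mean = (0.77922 + 0.77477 + 0.48889 + 0.59701) / 4 = 0.6600

0.6600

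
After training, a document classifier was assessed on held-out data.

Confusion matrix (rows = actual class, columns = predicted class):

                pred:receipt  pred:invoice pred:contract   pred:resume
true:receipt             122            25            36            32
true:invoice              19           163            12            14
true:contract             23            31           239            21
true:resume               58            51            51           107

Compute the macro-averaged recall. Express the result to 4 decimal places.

0.6282

Per-class recall (TP/(TP+FN)):
  receipt: TP=122, FN=25+36+32=93 → 122/215 = 0.56744
  invoice: TP=163, FN=19+12+14=45 → 163/208 = 0.78365
  contract: TP=239, FN=23+31+21=75 → 239/314 = 0.76115
  resume: TP=107, FN=58+51+51=160 → 107/267 = 0.40075
Macro-recall = mean = (0.56744 + 0.78365 + 0.76115 + 0.40075) / 4 = 0.6282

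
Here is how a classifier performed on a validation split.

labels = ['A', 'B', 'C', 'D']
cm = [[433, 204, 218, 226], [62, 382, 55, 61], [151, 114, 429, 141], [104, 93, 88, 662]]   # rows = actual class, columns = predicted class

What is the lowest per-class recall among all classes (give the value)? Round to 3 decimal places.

0.401

Per-class recall (TP/(TP+FN)):
  A: TP=433, FN=204+218+226=648 → 433/1081 = 0.4006
  B: TP=382, FN=62+55+61=178 → 382/560 = 0.6821
  C: TP=429, FN=151+114+141=406 → 429/835 = 0.5138
  D: TP=662, FN=104+93+88=285 → 662/947 = 0.6990
Lowest is class 'A' with recall = 0.401.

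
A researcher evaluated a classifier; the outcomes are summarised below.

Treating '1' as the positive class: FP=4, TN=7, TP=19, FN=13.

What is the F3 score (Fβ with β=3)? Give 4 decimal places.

Fβ = (1+β²)·TP / ((1+β²)·TP + β²·FN + FP), with β²=9
= 10·19 / (10·19 + 9·13 + 4) = 0.6109

0.6109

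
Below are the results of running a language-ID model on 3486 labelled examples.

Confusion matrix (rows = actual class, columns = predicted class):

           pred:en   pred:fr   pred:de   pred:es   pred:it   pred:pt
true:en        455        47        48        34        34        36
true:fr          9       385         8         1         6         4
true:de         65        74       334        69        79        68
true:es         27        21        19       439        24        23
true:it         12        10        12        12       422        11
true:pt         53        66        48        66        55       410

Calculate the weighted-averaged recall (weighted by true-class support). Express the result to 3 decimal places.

Per-class recall (TP/(TP+FN)):
  en: TP=455, FN=47+48+34+34+36=199 → 455/654 = 0.6957
  fr: TP=385, FN=9+8+1+6+4=28 → 385/413 = 0.9322
  de: TP=334, FN=65+74+69+79+68=355 → 334/689 = 0.4848
  es: TP=439, FN=27+21+19+24+23=114 → 439/553 = 0.7939
  it: TP=422, FN=12+10+12+12+11=57 → 422/479 = 0.8810
  pt: TP=410, FN=53+66+48+66+55=288 → 410/698 = 0.5874
Weighted-recall = Σ (supportᵢ/N)·recallᵢ with N=3486: (654/3486)·0.6957 + (413/3486)·0.9322 + (689/3486)·0.4848 + (553/3486)·0.7939 + (479/3486)·0.8810 + (698/3486)·0.5874 = 0.701

0.701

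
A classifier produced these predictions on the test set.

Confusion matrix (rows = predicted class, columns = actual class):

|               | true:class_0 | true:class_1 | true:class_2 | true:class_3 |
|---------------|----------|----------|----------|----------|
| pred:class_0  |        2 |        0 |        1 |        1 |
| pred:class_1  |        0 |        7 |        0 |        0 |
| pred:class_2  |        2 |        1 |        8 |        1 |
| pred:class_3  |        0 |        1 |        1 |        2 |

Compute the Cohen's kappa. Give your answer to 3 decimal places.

0.580

Observed agreement pₒ = trace/N = 19/27 = 0.7037
Expected agreement pₑ = Σ (rowᵢ·colᵢ)/N² = (4·4 + 9·7 + 10·12 + 4·4)/27² = 0.2949
κ = (pₒ − pₑ)/(1 − pₑ) = (0.7037 − 0.2949)/(1 − 0.2949) = 0.580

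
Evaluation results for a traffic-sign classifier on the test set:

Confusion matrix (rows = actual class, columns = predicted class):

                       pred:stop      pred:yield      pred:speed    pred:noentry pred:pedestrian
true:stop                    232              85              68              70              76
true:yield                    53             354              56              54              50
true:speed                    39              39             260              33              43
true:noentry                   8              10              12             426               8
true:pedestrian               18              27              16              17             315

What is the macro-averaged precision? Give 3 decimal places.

0.666

Per-class precision (TP/(TP+FP)):
  stop: TP=232, FP=53+39+8+18=118 → 232/350 = 0.6629
  yield: TP=354, FP=85+39+10+27=161 → 354/515 = 0.6874
  speed: TP=260, FP=68+56+12+16=152 → 260/412 = 0.6311
  noentry: TP=426, FP=70+54+33+17=174 → 426/600 = 0.7100
  pedestrian: TP=315, FP=76+50+43+8=177 → 315/492 = 0.6402
Macro-precision = mean = (0.6629 + 0.6874 + 0.6311 + 0.7100 + 0.6402) / 5 = 0.666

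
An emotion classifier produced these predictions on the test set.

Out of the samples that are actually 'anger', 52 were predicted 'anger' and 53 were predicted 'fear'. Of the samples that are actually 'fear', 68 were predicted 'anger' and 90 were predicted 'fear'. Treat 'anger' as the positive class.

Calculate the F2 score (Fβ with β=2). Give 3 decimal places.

0.481

Fβ = (1+β²)·TP / ((1+β²)·TP + β²·FN + FP), with β²=4
= 5·52 / (5·52 + 4·53 + 68) = 0.481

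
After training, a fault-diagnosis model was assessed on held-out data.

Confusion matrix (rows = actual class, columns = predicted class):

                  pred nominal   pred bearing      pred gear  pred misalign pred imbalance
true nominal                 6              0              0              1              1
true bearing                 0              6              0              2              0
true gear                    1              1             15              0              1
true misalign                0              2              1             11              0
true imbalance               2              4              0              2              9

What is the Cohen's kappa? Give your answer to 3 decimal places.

Observed agreement pₒ = trace/N = 47/65 = 0.7231
Expected agreement pₑ = Σ (rowᵢ·colᵢ)/N² = (8·9 + 8·13 + 18·16 + 14·16 + 17·11)/65² = 0.2071
κ = (pₒ − pₑ)/(1 − pₑ) = (0.7231 − 0.2071)/(1 − 0.2071) = 0.651

0.651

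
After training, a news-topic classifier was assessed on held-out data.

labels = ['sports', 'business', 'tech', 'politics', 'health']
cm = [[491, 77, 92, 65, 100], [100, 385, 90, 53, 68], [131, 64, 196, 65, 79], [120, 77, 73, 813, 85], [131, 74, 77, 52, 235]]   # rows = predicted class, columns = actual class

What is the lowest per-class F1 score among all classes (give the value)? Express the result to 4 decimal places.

0.3688

Per-class F1 score (2·TP/(2·TP+FP+FN)):
  sports: TP=491, FP=77+92+65+100=334, FN=100+131+120+131=482 → 982/1798 = 0.54616
  business: TP=385, FP=100+90+53+68=311, FN=77+64+77+74=292 → 770/1373 = 0.56082
  tech: TP=196, FP=131+64+65+79=339, FN=92+90+73+77=332 → 392/1063 = 0.36877
  politics: TP=813, FP=120+77+73+85=355, FN=65+53+65+52=235 → 1626/2216 = 0.73375
  health: TP=235, FP=131+74+77+52=334, FN=100+68+79+85=332 → 470/1136 = 0.41373
Lowest is class 'tech' with F1 score = 0.3688.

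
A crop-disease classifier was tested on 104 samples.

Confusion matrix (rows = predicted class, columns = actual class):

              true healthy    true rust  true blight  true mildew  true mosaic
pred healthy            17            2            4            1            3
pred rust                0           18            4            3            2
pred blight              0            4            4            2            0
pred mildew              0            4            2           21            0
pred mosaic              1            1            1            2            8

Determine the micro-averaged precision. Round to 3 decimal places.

0.654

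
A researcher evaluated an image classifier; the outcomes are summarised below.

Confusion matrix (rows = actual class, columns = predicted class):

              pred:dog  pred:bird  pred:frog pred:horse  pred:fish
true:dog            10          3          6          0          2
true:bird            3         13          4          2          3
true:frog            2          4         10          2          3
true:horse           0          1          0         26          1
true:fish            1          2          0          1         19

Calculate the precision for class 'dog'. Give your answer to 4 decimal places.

Take TP from the diagonal, FP from the rest of the 'dog' prediction marginal, FN from the rest of the 'dog' actual marginal.
precision = TP/(TP+FP).
dog: TP=10, FP=3+2+0+1=6 → 10/16 = 0.62500

0.6250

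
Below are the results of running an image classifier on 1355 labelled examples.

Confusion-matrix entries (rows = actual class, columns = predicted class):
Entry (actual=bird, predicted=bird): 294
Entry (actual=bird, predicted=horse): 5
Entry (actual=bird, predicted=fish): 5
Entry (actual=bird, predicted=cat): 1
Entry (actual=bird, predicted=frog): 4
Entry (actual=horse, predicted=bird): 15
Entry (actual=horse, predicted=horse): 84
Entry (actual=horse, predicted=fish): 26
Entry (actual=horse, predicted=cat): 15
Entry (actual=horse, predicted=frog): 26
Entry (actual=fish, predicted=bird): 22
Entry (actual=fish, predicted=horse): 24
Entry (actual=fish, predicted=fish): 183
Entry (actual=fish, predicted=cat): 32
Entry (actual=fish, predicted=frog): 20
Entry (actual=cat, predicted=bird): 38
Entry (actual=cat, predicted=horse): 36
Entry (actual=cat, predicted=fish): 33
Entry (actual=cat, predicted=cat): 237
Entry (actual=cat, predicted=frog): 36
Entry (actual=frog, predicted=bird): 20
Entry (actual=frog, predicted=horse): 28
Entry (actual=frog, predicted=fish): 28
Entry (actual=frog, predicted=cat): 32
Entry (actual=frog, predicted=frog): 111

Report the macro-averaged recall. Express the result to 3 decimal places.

Per-class recall (TP/(TP+FN)):
  bird: TP=294, FN=5+5+1+4=15 → 294/309 = 0.9515
  horse: TP=84, FN=15+26+15+26=82 → 84/166 = 0.5060
  fish: TP=183, FN=22+24+32+20=98 → 183/281 = 0.6512
  cat: TP=237, FN=38+36+33+36=143 → 237/380 = 0.6237
  frog: TP=111, FN=20+28+28+32=108 → 111/219 = 0.5068
Macro-recall = mean = (0.9515 + 0.5060 + 0.6512 + 0.6237 + 0.5068) / 5 = 0.648

0.648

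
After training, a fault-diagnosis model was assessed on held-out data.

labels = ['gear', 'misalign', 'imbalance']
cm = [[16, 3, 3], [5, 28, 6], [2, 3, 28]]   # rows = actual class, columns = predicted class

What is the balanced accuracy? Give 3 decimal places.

Balanced accuracy = mean of per-class recall.
  gear: recall = 16/22 = 0.7273
  misalign: recall = 28/39 = 0.7179
  imbalance: recall = 28/33 = 0.8485
Mean = (0.7273 + 0.7179 + 0.8485) / 3 = 0.765

0.765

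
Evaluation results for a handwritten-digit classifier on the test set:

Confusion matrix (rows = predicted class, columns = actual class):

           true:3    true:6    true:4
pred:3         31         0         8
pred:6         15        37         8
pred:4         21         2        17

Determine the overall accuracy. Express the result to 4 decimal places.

Accuracy = trace / total = (31+37+17=85) / 139 = 85/139 = 0.6115

0.6115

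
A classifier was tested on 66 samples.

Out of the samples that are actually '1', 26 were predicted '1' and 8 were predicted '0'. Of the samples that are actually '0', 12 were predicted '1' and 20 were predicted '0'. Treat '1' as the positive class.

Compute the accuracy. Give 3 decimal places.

0.697

Accuracy = (TP+TN)/N = (26+20)/66 = 0.697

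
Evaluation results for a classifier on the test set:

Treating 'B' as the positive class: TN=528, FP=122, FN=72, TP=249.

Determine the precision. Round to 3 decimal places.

0.671

Precision = TP/(TP+FP) = 249/(249+122) = 249/371 = 0.671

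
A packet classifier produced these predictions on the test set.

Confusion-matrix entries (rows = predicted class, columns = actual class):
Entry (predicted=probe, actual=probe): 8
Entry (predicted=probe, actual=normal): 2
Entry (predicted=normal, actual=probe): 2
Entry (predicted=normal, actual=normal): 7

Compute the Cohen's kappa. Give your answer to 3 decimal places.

Observed agreement pₒ = trace/N = 15/19 = 0.7895
Expected agreement pₑ = Σ (rowᵢ·colᵢ)/N² = (10·10 + 9·9)/19² = 0.5014
κ = (pₒ − pₑ)/(1 − pₑ) = (0.7895 − 0.5014)/(1 − 0.5014) = 0.578

0.578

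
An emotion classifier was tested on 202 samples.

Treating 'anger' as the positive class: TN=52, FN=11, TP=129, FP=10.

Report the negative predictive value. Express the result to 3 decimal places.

NPV = TN/(TN+FN) = 52/(52+11) = 0.825

0.825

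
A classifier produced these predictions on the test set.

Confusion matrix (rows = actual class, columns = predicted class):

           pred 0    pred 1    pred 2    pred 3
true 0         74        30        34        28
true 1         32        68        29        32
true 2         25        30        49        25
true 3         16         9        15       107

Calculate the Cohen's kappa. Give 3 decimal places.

Observed agreement pₒ = trace/N = 298/603 = 0.4942
Expected agreement pₑ = Σ (rowᵢ·colᵢ)/N² = (166·147 + 161·137 + 129·127 + 147·192)/603² = 0.2505
κ = (pₒ − pₑ)/(1 − pₑ) = (0.4942 − 0.2505)/(1 − 0.2505) = 0.325

0.325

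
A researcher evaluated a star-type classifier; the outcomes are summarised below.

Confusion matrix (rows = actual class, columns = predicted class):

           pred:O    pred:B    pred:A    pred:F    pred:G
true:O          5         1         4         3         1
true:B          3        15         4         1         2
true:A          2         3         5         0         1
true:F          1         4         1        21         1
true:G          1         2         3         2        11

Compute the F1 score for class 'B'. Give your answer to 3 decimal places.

0.600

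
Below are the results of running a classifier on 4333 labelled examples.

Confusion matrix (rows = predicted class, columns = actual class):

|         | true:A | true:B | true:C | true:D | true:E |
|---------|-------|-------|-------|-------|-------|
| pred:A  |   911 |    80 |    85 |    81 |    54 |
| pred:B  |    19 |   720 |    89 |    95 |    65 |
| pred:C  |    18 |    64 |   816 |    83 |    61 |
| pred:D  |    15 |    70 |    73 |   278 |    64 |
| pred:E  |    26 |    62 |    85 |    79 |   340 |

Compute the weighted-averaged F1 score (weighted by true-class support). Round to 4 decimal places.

0.7021

Per-class F1 score (2·TP/(2·TP+FP+FN)):
  A: TP=911, FP=80+85+81+54=300, FN=19+18+15+26=78 → 1822/2200 = 0.82818
  B: TP=720, FP=19+89+95+65=268, FN=80+64+70+62=276 → 1440/1984 = 0.72581
  C: TP=816, FP=18+64+83+61=226, FN=85+89+73+85=332 → 1632/2190 = 0.74521
  D: TP=278, FP=15+70+73+64=222, FN=81+95+83+79=338 → 556/1116 = 0.49821
  E: TP=340, FP=26+62+85+79=252, FN=54+65+61+64=244 → 680/1176 = 0.57823
Weighted-F1 score = Σ (supportᵢ/N)·F1 scoreᵢ with N=4333: (989/4333)·0.82818 + (996/4333)·0.72581 + (1148/4333)·0.74521 + (616/4333)·0.49821 + (584/4333)·0.57823 = 0.7021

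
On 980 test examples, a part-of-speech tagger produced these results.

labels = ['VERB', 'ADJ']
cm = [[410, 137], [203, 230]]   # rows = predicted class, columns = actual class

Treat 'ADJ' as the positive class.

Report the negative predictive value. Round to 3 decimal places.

0.750

NPV = TN/(TN+FN) = 410/(410+137) = 0.750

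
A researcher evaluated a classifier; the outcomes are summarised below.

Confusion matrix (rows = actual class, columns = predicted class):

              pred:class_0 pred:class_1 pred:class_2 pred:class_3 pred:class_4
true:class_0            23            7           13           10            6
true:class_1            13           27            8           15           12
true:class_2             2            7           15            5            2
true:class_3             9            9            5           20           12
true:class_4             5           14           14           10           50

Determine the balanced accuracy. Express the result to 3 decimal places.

0.427

Balanced accuracy = mean of per-class recall.
  class_0: recall = 23/59 = 0.3898
  class_1: recall = 27/75 = 0.3600
  class_2: recall = 15/31 = 0.4839
  class_3: recall = 20/55 = 0.3636
  class_4: recall = 50/93 = 0.5376
Mean = (0.3898 + 0.3600 + 0.4839 + 0.3636 + 0.5376) / 5 = 0.427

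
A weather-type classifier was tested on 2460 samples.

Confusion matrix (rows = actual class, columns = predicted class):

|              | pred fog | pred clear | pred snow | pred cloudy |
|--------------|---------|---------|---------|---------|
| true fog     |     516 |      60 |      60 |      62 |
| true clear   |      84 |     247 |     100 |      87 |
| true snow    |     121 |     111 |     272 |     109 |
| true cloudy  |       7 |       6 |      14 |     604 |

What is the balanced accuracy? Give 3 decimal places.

0.654

Balanced accuracy = mean of per-class recall.
  fog: recall = 516/698 = 0.7393
  clear: recall = 247/518 = 0.4768
  snow: recall = 272/613 = 0.4437
  cloudy: recall = 604/631 = 0.9572
Mean = (0.7393 + 0.4768 + 0.4437 + 0.9572) / 4 = 0.654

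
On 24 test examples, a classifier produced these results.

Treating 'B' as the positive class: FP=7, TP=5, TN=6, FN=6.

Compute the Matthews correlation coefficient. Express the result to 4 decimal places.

MCC = (TP·TN − FP·FN) / √((TP+FP)(TP+FN)(TN+FP)(TN+FN))
Numerator = 5·6 − 7·6 = -12
Denominator = √(12·11·13·12) = √20592 = 143.4991
MCC = -12 / 143.4991 = -0.0836

-0.0836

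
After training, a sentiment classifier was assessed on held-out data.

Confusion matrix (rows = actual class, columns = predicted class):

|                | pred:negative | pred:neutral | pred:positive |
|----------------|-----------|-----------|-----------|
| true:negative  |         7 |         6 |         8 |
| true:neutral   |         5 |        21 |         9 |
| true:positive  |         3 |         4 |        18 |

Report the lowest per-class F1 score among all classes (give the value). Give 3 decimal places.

0.389

Per-class F1 score (2·TP/(2·TP+FP+FN)):
  negative: TP=7, FP=5+3=8, FN=6+8=14 → 14/36 = 0.3889
  neutral: TP=21, FP=6+4=10, FN=5+9=14 → 42/66 = 0.6364
  positive: TP=18, FP=8+9=17, FN=3+4=7 → 36/60 = 0.6000
Lowest is class 'negative' with F1 score = 0.389.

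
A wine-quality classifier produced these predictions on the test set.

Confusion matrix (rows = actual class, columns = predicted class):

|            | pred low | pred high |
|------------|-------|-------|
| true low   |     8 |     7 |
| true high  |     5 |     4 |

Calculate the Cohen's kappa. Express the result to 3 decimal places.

Observed agreement pₒ = trace/N = 12/24 = 0.5000
Expected agreement pₑ = Σ (rowᵢ·colᵢ)/N² = (15·13 + 9·11)/24² = 0.5104
κ = (pₒ − pₑ)/(1 − pₑ) = (0.5000 − 0.5104)/(1 − 0.5104) = -0.021

-0.021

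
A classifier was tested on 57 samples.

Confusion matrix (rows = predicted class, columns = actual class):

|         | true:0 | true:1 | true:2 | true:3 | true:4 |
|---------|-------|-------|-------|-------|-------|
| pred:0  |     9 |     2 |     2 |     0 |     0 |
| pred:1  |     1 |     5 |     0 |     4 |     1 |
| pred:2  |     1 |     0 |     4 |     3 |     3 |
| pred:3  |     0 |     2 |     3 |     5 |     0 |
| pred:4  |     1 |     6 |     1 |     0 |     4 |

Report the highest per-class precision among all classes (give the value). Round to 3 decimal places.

0.692

Per-class precision (TP/(TP+FP)):
  0: TP=9, FP=2+2+0+0=4 → 9/13 = 0.6923
  1: TP=5, FP=1+0+4+1=6 → 5/11 = 0.4545
  2: TP=4, FP=1+0+3+3=7 → 4/11 = 0.3636
  3: TP=5, FP=0+2+3+0=5 → 5/10 = 0.5000
  4: TP=4, FP=1+6+1+0=8 → 4/12 = 0.3333
Highest is class '0' with precision = 0.692.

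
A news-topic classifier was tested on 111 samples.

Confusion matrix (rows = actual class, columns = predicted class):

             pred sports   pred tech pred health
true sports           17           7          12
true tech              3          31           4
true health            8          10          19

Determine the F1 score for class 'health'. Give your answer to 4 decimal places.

0.5278

Take TP from the diagonal, FP from the rest of the 'health' prediction marginal, FN from the rest of the 'health' actual marginal.
F1 score = 2·TP/(2·TP+FP+FN).
health: TP=19, FP=12+4=16, FN=8+10=18 → 38/72 = 0.52778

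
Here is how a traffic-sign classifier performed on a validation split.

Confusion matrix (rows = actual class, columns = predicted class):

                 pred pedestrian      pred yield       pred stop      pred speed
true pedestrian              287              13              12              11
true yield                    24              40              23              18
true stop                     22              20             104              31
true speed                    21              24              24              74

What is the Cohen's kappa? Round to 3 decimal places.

0.530

Observed agreement pₒ = trace/N = 505/748 = 0.6751
Expected agreement pₑ = Σ (rowᵢ·colᵢ)/N² = (323·354 + 105·97 + 177·163 + 143·134)/748² = 0.3084
κ = (pₒ − pₑ)/(1 − pₑ) = (0.6751 − 0.3084)/(1 − 0.3084) = 0.530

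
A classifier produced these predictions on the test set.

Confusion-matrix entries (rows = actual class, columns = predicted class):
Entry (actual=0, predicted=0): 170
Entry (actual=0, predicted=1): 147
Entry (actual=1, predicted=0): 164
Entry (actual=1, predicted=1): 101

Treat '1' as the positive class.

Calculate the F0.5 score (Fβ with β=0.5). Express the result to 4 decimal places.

0.4018

Fβ = (1+β²)·TP / ((1+β²)·TP + β²·FN + FP), with β²=1/4
= 1.25·101 / (1.25·101 + 0.25·164 + 147) = 0.4018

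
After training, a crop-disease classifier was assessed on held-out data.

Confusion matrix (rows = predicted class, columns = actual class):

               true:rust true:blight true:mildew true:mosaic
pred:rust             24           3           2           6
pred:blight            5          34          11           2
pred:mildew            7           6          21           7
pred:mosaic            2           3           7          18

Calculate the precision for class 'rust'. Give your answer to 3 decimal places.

One-vs-rest for 'rust': TP = diagonal; FP = other classes predicted 'rust'; FN = 'rust' predicted as other.
precision = TP/(TP+FP).
rust: TP=24, FP=3+2+6=11 → 24/35 = 0.6857

0.686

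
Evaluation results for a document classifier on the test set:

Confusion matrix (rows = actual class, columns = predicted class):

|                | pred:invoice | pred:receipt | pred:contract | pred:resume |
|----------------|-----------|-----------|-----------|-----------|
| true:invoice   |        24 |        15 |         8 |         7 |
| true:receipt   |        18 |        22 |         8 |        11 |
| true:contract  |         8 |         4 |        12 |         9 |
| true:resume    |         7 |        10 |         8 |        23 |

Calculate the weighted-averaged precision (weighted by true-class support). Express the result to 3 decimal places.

0.419

Per-class precision (TP/(TP+FP)):
  invoice: TP=24, FP=18+8+7=33 → 24/57 = 0.4211
  receipt: TP=22, FP=15+4+10=29 → 22/51 = 0.4314
  contract: TP=12, FP=8+8+8=24 → 12/36 = 0.3333
  resume: TP=23, FP=7+11+9=27 → 23/50 = 0.4600
Weighted-precision = Σ (supportᵢ/N)·precisionᵢ with N=194: (54/194)·0.4211 + (59/194)·0.4314 + (33/194)·0.3333 + (48/194)·0.4600 = 0.419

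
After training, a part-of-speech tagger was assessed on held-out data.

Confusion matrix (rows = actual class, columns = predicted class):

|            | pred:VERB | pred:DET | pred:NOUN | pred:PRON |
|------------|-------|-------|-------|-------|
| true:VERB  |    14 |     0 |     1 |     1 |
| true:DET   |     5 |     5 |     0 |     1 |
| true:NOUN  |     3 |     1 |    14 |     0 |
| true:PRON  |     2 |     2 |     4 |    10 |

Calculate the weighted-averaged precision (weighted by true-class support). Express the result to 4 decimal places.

Per-class precision (TP/(TP+FP)):
  VERB: TP=14, FP=5+3+2=10 → 14/24 = 0.58333
  DET: TP=5, FP=0+1+2=3 → 5/8 = 0.62500
  NOUN: TP=14, FP=1+0+4=5 → 14/19 = 0.73684
  PRON: TP=10, FP=1+1+0=2 → 10/12 = 0.83333
Weighted-precision = Σ (supportᵢ/N)·precisionᵢ with N=63: (16/63)·0.58333 + (11/63)·0.62500 + (18/63)·0.73684 + (18/63)·0.83333 = 0.7059

0.7059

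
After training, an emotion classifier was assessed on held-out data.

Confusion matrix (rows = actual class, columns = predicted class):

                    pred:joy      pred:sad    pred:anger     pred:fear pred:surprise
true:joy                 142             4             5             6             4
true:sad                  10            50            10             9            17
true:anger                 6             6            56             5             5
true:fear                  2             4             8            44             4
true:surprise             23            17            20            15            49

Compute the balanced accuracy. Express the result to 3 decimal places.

0.645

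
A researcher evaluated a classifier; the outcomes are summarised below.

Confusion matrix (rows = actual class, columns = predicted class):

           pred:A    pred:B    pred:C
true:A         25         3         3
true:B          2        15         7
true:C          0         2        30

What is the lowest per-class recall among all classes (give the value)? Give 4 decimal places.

0.6250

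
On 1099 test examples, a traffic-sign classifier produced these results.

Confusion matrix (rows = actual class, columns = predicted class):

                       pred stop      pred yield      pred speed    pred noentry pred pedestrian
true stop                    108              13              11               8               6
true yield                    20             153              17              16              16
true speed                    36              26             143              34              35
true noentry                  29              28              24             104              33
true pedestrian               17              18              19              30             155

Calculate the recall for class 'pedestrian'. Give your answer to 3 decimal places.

One-vs-rest for 'pedestrian': TP = diagonal; FP = other classes predicted 'pedestrian'; FN = 'pedestrian' predicted as other.
recall = TP/(TP+FN).
pedestrian: TP=155, FN=17+18+19+30=84 → 155/239 = 0.6485

0.649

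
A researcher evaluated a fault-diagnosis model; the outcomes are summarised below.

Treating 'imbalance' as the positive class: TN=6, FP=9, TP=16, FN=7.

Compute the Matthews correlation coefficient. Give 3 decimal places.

0.099

MCC = (TP·TN − FP·FN) / √((TP+FP)(TP+FN)(TN+FP)(TN+FN))
Numerator = 16·6 − 9·7 = 33
Denominator = √(25·23·15·13) = √112125 = 334.8507
MCC = 33 / 334.8507 = 0.099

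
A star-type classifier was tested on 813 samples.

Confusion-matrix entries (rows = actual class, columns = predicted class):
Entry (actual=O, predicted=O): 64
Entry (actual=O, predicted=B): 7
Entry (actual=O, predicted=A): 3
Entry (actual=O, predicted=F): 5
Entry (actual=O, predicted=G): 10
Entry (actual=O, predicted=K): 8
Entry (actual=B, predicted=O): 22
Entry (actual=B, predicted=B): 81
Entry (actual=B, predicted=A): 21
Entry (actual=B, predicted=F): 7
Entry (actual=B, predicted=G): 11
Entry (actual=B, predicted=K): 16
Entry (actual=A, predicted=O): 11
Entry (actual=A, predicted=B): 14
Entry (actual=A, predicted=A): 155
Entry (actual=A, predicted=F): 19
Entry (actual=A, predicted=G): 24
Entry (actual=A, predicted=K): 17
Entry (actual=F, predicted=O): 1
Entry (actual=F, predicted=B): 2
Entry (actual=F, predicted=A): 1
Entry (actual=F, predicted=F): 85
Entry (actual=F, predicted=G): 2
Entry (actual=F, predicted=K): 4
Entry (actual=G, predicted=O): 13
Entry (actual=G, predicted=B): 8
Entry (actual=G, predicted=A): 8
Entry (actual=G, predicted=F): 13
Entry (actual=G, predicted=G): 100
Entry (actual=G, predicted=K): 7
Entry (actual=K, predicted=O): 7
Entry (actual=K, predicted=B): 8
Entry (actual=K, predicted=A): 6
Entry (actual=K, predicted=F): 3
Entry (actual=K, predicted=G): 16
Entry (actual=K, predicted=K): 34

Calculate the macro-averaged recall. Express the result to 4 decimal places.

Per-class recall (TP/(TP+FN)):
  O: TP=64, FN=7+3+5+10+8=33 → 64/97 = 0.65979
  B: TP=81, FN=22+21+7+11+16=77 → 81/158 = 0.51266
  A: TP=155, FN=11+14+19+24+17=85 → 155/240 = 0.64583
  F: TP=85, FN=1+2+1+2+4=10 → 85/95 = 0.89474
  G: TP=100, FN=13+8+8+13+7=49 → 100/149 = 0.67114
  K: TP=34, FN=7+8+6+3+16=40 → 34/74 = 0.45946
Macro-recall = mean = (0.65979 + 0.51266 + 0.64583 + 0.89474 + 0.67114 + 0.45946) / 6 = 0.6406

0.6406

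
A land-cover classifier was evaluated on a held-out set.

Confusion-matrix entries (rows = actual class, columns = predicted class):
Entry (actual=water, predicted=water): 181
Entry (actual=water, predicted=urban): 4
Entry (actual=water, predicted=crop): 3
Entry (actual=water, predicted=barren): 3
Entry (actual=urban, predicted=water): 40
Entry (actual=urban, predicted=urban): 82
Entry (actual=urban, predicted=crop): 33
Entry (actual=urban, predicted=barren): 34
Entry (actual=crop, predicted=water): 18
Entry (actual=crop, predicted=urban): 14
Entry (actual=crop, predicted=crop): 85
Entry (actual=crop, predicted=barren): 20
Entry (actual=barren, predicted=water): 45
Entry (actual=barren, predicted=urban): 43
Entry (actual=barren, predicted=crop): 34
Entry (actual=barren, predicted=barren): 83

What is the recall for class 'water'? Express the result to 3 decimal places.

0.948

Treat 'water' as positive and all other classes as negative.
recall = TP/(TP+FN).
water: TP=181, FN=4+3+3=10 → 181/191 = 0.9476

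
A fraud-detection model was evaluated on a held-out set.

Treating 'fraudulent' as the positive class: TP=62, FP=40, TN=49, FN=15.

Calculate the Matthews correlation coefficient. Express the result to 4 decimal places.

0.3645

MCC = (TP·TN − FP·FN) / √((TP+FP)(TP+FN)(TN+FP)(TN+FN))
Numerator = 62·49 − 40·15 = 2438
Denominator = √(102·77·89·64) = √44736384 = 6688.5263
MCC = 2438 / 6688.5263 = 0.3645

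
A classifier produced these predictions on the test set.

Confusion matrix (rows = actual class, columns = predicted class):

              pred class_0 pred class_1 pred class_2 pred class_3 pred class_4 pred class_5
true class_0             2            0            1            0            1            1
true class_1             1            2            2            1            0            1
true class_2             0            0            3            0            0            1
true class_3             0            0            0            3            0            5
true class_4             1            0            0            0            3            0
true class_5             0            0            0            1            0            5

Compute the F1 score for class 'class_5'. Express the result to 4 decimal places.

0.5263

One-vs-rest for 'class_5': TP = diagonal; FP = other classes predicted 'class_5'; FN = 'class_5' predicted as other.
F1 score = 2·TP/(2·TP+FP+FN).
class_5: TP=5, FP=1+1+1+5+0=8, FN=0+0+0+1+0=1 → 10/19 = 0.52632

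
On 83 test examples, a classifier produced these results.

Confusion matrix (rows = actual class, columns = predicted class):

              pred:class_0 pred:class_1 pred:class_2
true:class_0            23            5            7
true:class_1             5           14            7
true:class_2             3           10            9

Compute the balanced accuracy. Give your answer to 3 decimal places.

Balanced accuracy = mean of per-class recall.
  class_0: recall = 23/35 = 0.6571
  class_1: recall = 14/26 = 0.5385
  class_2: recall = 9/22 = 0.4091
Mean = (0.6571 + 0.5385 + 0.4091) / 3 = 0.535

0.535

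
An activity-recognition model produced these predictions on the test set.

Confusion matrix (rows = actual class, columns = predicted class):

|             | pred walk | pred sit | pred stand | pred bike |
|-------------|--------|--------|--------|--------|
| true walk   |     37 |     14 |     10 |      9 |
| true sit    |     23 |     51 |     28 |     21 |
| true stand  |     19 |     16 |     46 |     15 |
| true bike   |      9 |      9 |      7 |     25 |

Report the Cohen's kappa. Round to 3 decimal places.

Observed agreement pₒ = trace/N = 159/339 = 0.4690
Expected agreement pₑ = Σ (rowᵢ·colᵢ)/N² = (70·88 + 123·90 + 96·91 + 50·70)/339² = 0.2564
κ = (pₒ − pₑ)/(1 − pₑ) = (0.4690 − 0.2564)/(1 − 0.2564) = 0.286

0.286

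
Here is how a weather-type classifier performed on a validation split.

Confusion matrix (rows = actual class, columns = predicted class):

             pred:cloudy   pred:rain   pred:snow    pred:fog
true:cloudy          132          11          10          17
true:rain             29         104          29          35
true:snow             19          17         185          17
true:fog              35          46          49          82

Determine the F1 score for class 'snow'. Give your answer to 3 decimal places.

0.724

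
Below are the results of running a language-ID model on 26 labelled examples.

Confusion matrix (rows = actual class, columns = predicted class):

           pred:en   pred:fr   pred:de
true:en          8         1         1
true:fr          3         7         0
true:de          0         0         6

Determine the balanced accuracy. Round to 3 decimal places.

0.833

Balanced accuracy = mean of per-class recall.
  en: recall = 8/10 = 0.8000
  fr: recall = 7/10 = 0.7000
  de: recall = 6/6 = 1.0000
Mean = (0.8000 + 0.7000 + 1.0000) / 3 = 0.833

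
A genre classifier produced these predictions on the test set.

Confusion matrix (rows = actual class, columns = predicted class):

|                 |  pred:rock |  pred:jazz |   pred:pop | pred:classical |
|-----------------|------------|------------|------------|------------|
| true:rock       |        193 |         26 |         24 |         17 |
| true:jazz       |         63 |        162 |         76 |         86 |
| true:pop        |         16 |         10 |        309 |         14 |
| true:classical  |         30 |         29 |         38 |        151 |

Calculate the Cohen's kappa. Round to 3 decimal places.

0.539

Observed agreement pₒ = trace/N = 815/1244 = 0.6551
Expected agreement pₑ = Σ (rowᵢ·colᵢ)/N² = (260·302 + 387·227 + 349·447 + 248·268)/1244² = 0.2513
κ = (pₒ − pₑ)/(1 − pₑ) = (0.6551 − 0.2513)/(1 − 0.2513) = 0.539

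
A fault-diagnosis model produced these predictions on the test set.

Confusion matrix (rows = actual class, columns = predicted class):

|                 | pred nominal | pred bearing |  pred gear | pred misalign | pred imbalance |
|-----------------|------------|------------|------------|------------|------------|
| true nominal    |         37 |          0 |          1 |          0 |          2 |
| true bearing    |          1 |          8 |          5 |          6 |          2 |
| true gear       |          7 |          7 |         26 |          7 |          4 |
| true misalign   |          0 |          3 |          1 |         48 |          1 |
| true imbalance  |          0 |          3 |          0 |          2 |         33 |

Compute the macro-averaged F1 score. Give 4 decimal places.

Per-class F1 score (2·TP/(2·TP+FP+FN)):
  nominal: TP=37, FP=1+7+0+0=8, FN=0+1+0+2=3 → 74/85 = 0.87059
  bearing: TP=8, FP=0+7+3+3=13, FN=1+5+6+2=14 → 16/43 = 0.37209
  gear: TP=26, FP=1+5+1+0=7, FN=7+7+7+4=25 → 52/84 = 0.61905
  misalign: TP=48, FP=0+6+7+2=15, FN=0+3+1+1=5 → 96/116 = 0.82759
  imbalance: TP=33, FP=2+2+4+1=9, FN=0+3+0+2=5 → 66/80 = 0.82500
Macro-F1 score = mean = (0.87059 + 0.37209 + 0.61905 + 0.82759 + 0.82500) / 5 = 0.7029

0.7029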